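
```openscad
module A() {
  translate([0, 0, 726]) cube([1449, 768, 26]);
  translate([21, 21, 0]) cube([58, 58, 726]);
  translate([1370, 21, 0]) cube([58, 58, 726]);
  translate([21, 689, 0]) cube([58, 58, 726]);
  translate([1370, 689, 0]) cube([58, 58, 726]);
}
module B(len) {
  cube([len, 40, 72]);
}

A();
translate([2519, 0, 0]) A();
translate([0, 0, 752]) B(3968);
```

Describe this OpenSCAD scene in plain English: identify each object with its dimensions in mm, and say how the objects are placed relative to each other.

A is a table: top 1449 mm (x) × 768 mm (y), 26 mm thick, upper face at z = 752 mm, on four 58×58 mm square legs, each inset 21 mm from the nearest pair of top edges, running from z = 0 to the bottom of the top.

B is a rectangular beam 3968 mm long (x), 40 mm deep (y), 72 mm thick (z).

The beam spans the tops of two tables placed 1070 mm apart, resting at z = 752 mm.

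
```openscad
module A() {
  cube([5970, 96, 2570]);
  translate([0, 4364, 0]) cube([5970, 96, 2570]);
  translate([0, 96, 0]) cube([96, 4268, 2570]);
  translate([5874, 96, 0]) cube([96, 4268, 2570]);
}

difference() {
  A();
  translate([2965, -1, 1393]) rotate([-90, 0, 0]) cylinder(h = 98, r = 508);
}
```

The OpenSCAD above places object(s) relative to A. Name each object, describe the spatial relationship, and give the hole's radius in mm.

A is a house frame. The house frame has a circular hole through its front wall. The hole's radius is 508 mm.

The subtracted cylinder has r = 508 mm.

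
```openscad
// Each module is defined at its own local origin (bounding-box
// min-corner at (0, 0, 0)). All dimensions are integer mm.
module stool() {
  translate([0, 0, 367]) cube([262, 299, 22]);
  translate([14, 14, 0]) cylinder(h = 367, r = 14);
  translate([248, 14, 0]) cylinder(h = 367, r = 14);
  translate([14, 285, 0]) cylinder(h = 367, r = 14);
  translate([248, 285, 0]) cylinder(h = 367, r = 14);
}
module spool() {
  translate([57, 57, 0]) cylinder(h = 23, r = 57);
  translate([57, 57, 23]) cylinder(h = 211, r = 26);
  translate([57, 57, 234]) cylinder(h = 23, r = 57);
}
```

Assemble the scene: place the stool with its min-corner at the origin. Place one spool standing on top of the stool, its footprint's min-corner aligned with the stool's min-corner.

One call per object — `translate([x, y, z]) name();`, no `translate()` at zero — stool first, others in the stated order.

stool();
translate([0, 0, 389]) spool();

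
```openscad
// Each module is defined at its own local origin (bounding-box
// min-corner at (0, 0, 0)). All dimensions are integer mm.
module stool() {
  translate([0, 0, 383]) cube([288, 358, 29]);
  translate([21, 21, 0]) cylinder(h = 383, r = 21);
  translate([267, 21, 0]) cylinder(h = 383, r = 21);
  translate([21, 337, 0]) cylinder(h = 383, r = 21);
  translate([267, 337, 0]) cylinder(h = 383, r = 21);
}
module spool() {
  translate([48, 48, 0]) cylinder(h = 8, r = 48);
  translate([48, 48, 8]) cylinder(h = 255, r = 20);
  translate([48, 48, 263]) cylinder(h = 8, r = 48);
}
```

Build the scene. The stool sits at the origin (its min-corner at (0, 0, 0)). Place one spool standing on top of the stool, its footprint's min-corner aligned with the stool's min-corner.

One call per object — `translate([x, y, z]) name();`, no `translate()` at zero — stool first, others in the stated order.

stool();
translate([0, 0, 412]) spool();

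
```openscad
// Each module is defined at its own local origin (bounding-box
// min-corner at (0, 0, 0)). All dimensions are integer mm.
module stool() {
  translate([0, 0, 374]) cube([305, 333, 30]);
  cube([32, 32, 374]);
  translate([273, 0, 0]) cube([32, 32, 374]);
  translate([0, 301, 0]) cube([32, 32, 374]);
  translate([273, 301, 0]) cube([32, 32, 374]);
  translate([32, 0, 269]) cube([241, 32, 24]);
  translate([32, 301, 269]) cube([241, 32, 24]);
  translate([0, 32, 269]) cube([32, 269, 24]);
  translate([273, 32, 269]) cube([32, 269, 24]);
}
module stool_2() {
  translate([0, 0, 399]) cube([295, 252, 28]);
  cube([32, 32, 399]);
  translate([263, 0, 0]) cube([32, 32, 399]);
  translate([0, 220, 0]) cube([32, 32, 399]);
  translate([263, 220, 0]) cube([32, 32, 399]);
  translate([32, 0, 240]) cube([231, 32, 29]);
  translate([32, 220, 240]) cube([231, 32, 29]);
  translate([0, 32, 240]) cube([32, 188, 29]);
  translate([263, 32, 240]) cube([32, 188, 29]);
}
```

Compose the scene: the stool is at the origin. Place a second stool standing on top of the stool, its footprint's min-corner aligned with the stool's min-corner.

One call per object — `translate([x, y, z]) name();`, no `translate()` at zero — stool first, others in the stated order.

stool();
translate([0, 0, 404]) stool_2();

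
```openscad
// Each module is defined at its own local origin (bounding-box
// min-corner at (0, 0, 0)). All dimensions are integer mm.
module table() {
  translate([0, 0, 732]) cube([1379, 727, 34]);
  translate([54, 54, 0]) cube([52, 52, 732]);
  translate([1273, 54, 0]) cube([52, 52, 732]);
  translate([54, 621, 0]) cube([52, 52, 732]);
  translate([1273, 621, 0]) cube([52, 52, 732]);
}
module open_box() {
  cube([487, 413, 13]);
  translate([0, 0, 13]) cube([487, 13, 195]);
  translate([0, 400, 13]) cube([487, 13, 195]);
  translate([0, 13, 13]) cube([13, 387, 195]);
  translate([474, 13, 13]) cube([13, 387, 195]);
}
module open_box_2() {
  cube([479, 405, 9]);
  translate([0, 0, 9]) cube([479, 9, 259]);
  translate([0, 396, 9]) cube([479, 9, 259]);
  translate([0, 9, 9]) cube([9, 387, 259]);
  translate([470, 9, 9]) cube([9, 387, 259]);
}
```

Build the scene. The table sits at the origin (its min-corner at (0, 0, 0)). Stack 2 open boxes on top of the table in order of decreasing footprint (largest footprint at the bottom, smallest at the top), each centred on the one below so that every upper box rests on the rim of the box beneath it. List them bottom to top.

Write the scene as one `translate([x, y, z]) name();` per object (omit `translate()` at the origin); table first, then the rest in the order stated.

table();
translate([446, 157, 766]) open_box();
translate([450, 161, 974]) open_box_2();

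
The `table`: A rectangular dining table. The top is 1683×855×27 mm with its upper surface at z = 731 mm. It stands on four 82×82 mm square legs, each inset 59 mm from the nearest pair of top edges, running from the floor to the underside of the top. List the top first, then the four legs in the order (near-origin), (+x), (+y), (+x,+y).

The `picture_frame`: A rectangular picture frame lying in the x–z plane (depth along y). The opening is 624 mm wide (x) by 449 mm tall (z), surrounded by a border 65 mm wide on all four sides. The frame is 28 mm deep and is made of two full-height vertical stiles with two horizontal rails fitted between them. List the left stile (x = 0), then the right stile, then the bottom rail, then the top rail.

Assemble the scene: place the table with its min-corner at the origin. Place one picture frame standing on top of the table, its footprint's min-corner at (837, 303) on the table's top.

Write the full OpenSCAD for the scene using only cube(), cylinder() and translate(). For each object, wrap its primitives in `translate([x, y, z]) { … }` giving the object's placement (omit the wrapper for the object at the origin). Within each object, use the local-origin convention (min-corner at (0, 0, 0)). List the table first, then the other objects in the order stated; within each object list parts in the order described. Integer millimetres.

translate([0, 0, 704]) cube([1683, 855, 27]);
translate([59, 59, 0]) cube([82, 82, 704]);
translate([1542, 59, 0]) cube([82, 82, 704]);
translate([59, 714, 0]) cube([82, 82, 704]);
translate([1542, 714, 0]) cube([82, 82, 704]);
translate([837, 303, 731]) {
  cube([65, 28, 579]);
  translate([689, 0, 0]) cube([65, 28, 579]);
  translate([65, 0, 0]) cube([624, 28, 65]);
  translate([65, 0, 514]) cube([624, 28, 65]);
}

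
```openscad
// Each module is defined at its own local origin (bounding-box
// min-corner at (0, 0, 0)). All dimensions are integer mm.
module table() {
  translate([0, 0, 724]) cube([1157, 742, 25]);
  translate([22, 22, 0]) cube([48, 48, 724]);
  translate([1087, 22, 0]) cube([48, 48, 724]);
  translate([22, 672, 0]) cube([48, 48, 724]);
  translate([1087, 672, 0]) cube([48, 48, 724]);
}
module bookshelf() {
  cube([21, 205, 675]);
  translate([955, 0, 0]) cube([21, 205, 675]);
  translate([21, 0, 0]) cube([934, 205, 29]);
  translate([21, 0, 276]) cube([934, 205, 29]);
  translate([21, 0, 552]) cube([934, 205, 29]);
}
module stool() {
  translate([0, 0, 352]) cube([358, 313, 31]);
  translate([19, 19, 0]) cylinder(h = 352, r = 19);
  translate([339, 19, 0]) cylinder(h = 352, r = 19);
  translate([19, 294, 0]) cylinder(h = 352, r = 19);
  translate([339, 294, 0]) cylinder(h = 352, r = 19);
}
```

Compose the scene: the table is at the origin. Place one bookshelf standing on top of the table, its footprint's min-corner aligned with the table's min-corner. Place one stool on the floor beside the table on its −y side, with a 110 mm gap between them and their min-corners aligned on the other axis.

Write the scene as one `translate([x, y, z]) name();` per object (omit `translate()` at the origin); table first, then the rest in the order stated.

table();
translate([0, 0, 749]) bookshelf();
translate([0, -423, 0]) stool();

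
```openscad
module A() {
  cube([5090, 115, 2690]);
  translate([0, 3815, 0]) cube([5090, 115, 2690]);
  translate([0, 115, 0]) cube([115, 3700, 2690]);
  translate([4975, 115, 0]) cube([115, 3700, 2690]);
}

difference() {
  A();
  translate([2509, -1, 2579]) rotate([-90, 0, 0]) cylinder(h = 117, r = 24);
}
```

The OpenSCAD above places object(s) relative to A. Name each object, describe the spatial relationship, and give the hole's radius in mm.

The subtracted cylinder has r = 24 mm.

A is a house frame. The house frame has a circular hole through its front wall. The hole's radius is 24 mm.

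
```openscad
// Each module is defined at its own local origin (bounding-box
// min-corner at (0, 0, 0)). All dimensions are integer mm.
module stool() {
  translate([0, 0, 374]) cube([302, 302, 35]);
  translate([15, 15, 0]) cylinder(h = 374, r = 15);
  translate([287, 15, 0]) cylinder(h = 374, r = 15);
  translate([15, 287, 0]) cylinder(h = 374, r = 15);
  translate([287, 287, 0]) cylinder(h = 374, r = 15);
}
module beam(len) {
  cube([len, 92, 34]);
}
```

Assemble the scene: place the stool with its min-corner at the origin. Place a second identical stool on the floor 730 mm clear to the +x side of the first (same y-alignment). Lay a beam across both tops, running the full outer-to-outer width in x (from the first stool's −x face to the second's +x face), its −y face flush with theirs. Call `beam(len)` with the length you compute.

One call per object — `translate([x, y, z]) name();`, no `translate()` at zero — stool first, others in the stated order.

stool();
translate([1032, 0, 0]) stool();
translate([0, 0, 409]) beam(1334);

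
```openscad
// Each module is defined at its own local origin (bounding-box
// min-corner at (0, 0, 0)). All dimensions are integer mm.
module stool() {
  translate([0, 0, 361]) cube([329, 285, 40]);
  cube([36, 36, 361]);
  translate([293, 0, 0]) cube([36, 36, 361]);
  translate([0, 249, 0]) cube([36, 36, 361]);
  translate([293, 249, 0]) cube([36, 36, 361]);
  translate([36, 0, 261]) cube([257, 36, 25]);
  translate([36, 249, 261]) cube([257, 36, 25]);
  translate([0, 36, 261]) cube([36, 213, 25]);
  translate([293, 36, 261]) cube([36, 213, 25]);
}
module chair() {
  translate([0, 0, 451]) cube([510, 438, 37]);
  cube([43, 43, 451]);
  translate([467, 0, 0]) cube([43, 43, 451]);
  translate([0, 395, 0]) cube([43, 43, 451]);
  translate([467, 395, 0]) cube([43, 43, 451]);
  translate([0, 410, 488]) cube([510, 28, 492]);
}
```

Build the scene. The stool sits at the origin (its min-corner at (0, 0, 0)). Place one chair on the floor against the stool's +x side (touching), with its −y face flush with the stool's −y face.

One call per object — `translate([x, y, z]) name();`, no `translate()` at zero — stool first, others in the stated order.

stool();
translate([329, 0, 0]) chair();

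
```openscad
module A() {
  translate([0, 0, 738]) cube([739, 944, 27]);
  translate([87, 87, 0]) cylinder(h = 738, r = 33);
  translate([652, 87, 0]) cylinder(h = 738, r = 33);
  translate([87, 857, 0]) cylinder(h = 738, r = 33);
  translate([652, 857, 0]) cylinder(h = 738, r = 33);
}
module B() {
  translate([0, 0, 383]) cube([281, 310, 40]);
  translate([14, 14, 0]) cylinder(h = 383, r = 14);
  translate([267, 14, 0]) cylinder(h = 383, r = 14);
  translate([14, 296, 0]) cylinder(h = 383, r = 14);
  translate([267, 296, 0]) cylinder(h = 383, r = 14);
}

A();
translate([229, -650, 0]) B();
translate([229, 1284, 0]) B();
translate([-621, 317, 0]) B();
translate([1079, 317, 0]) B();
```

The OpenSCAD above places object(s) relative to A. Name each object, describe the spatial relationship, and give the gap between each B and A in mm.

Each stool's nearest face is 340 mm from the table's bounding box.

A is a table. B is a stool. Four stools sit around the table at the −y, +y, −x, +x sides. The gap between each stool and the table is 340 mm.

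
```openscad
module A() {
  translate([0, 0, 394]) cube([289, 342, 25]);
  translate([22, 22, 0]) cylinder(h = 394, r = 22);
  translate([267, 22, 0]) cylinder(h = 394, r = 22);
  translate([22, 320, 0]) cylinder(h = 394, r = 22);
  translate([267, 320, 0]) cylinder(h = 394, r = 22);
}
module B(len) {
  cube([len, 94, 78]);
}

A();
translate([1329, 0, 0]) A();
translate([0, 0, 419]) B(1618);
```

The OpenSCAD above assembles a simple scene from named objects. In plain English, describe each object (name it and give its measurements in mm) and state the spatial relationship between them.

A is a simple wooden stool: a rectangular seat 289 mm (x) by 342 mm (y), 25 mm thick, top face at z = 419 mm, on four round legs, each 44 mm in diameter. The legs rest on z = 0, each leg's axis is inset half a diameter from the nearest pair of seat edges (so the leg's bounding box is flush with the corner).

B is a rectangular beam 1618 mm long (x), 94 mm deep (y), 78 mm thick (z).

The beam spans the tops of two stools placed 1040 mm apart, resting at z = 419 mm.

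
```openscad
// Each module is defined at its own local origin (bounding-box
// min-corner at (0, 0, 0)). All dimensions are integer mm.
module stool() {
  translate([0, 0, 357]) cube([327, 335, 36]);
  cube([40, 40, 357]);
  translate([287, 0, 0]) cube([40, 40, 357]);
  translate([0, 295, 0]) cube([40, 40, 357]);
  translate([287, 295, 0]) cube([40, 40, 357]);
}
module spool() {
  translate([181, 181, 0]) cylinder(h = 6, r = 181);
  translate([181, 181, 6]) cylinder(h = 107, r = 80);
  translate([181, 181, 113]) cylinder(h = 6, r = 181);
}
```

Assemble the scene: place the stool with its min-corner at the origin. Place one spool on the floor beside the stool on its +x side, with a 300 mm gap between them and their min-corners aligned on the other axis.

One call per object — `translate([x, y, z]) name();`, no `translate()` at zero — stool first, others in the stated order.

stool();
translate([627, 0, 0]) spool();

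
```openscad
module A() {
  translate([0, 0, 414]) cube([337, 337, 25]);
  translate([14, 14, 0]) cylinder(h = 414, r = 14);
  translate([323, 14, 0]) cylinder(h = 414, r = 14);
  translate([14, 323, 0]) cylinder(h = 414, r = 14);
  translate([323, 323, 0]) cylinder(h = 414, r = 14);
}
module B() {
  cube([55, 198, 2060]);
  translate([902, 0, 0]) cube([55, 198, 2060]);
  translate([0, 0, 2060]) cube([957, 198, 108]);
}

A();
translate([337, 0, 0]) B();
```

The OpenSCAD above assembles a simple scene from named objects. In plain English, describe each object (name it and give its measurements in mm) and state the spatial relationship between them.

A is a simple wooden stool: a rectangular seat 337 mm (x) by 337 mm (y), 25 mm thick, top face at z = 439 mm, on four round legs, each 28 mm in diameter. The legs rest on z = 0, each leg's axis is inset half a diameter from the nearest pair of seat edges (so the leg's bounding box is flush with the corner).

B is a door frame. The clear opening is 847 mm wide and 2060 mm high. Two 55 mm wide jambs, 198 mm deep, stand either side of the opening from the floor to the top of the opening. A 108 mm thick head sits across the top of both jambs, spanning the full outside width of the frame.

The door frame is against the stool's +x side, with their −y faces flush.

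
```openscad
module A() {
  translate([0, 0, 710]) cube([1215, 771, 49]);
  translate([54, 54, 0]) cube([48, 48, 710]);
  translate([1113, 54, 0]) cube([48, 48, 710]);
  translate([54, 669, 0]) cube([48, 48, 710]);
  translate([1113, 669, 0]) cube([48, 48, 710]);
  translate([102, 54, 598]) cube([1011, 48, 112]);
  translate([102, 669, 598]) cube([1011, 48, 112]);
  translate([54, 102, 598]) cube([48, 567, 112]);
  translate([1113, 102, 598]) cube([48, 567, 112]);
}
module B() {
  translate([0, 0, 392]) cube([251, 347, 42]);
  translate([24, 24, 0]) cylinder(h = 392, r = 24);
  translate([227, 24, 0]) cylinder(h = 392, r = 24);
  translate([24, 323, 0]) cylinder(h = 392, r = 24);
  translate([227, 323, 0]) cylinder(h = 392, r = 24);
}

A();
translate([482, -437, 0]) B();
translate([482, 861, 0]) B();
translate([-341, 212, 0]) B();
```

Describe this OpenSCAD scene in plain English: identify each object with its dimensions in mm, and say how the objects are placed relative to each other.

A is a table with a 1215×771 mm rectangular top, 49 mm thick, top surface at z = 759 mm, supported by four 48×48 mm square legs, each inset 54 mm from the nearest pair of top edges, running from the floor. Four apron rails, 48 mm thick and 112 mm tall, run between adjacent legs with their top edges flush with the underside of the top and their outer faces flush with the legs' outer faces.

B is a four-legged stool. The seat is 251×347 mm, 42 mm thick, top at z = 434 mm. It stands on four round legs, each 48 mm in diameter, from z = 0 to the seat underside, each leg's axis is inset half a diameter from the nearest pair of seat edges (so the leg's bounding box is flush with the corner).

Three stools sit around the table at the −y, +y, −x sides.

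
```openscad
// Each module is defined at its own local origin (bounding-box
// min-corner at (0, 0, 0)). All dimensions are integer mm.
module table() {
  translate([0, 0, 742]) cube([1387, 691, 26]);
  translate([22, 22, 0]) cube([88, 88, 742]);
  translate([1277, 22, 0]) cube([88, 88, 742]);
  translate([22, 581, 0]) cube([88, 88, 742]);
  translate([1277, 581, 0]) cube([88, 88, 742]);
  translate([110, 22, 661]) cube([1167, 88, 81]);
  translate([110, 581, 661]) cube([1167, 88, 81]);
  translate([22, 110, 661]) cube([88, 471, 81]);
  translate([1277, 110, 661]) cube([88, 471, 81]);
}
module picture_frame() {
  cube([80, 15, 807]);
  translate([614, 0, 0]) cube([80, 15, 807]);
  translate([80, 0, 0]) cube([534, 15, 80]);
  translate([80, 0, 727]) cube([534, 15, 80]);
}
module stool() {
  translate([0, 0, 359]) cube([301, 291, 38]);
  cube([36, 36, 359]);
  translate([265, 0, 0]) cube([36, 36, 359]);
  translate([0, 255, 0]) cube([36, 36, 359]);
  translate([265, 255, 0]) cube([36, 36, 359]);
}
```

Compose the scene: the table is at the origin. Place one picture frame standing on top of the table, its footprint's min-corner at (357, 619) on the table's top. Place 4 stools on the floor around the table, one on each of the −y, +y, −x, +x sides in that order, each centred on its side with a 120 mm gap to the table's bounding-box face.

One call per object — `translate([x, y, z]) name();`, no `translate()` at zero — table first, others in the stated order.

table();
translate([357, 619, 768]) picture_frame();
translate([543, -411, 0]) stool();
translate([543, 811, 0]) stool();
translate([-421, 200, 0]) stool();
translate([1507, 200, 0]) stool();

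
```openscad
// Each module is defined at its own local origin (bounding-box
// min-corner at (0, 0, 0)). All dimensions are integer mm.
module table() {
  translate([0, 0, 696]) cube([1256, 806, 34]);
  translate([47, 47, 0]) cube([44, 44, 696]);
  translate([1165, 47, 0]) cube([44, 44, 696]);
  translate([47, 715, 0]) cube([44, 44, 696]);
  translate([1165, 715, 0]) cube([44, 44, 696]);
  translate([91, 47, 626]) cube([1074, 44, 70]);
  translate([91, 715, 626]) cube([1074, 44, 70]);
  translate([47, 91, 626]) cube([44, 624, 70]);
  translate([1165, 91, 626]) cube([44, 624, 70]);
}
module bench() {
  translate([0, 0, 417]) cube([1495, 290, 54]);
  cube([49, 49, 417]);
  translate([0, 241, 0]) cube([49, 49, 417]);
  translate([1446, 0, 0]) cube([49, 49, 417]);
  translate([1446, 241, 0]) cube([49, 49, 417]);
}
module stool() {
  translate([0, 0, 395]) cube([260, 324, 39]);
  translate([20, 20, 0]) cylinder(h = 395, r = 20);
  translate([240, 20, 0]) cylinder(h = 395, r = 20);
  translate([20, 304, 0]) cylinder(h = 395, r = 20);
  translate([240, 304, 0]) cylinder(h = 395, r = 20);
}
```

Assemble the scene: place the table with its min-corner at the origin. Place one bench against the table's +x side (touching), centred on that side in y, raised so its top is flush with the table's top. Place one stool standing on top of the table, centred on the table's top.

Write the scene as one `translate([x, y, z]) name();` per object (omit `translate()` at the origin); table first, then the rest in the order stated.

table();
translate([1256, 258, 259]) bench();
translate([498, 241, 730]) stool();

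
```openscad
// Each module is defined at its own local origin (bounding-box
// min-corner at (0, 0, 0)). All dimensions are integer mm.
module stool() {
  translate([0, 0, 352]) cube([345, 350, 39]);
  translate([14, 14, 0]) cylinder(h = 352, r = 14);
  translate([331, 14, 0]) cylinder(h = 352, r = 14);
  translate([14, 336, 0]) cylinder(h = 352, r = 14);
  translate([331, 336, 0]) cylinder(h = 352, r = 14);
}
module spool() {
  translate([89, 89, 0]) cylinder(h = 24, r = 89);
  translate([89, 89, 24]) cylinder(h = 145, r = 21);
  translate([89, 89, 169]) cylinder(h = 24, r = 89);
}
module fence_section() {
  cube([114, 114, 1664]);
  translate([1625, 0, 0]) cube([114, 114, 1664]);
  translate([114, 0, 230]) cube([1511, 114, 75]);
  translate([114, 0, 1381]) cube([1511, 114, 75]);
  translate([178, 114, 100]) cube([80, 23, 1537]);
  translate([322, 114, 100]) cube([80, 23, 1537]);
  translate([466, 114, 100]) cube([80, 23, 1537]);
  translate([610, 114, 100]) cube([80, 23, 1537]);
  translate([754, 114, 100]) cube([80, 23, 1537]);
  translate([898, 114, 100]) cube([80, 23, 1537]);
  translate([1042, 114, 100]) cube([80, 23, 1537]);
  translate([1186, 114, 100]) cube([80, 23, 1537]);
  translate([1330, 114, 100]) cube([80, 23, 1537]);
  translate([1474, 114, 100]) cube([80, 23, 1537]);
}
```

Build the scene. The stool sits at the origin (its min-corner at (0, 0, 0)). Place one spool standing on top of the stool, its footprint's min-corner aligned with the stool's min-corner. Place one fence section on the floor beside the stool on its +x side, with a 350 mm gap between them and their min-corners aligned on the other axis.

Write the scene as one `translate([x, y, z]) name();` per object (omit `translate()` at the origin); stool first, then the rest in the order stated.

stool();
translate([0, 0, 391]) spool();
translate([695, 0, 0]) fence_section();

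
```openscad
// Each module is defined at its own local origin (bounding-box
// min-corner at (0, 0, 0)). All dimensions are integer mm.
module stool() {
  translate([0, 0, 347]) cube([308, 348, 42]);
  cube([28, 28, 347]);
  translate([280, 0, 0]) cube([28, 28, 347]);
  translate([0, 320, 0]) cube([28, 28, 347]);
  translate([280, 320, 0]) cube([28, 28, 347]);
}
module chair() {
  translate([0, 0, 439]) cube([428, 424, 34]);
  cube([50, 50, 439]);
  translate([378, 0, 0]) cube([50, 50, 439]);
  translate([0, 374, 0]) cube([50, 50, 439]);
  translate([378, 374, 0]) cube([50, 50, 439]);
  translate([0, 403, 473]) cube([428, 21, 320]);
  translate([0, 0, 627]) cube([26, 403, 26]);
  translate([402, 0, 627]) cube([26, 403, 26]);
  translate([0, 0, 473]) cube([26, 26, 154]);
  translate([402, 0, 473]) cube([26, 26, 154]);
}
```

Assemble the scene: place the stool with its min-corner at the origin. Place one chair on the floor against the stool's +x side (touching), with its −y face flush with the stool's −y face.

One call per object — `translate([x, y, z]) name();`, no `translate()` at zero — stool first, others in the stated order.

stool();
translate([308, 0, 0]) chair();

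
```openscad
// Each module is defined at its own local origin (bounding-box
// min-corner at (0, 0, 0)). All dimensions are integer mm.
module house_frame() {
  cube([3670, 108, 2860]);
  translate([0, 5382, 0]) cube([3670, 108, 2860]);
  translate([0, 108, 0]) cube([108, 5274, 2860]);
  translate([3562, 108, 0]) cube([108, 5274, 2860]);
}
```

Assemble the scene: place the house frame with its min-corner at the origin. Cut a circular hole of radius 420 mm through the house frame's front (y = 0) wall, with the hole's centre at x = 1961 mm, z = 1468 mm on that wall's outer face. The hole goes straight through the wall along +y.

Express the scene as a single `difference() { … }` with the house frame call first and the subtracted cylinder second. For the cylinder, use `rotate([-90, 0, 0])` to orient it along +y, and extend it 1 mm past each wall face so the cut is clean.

difference() {
  house_frame();
  translate([1961, -1, 1468]) rotate([-90, 0, 0]) cylinder(h = 110, r = 420);
}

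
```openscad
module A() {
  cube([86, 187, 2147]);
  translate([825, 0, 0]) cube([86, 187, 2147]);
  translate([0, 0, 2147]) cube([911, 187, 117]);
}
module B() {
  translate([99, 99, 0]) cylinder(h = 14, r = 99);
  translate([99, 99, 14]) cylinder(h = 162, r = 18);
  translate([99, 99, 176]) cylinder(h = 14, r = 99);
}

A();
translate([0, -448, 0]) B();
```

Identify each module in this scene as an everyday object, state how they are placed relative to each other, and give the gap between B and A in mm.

A is a door frame. B is a spool. The spool is on the floor beside the door frame on its −y side. The gap between the spool and the door frame is 250 mm.

The spool's nearest face is 250 mm from the door frame's −y face.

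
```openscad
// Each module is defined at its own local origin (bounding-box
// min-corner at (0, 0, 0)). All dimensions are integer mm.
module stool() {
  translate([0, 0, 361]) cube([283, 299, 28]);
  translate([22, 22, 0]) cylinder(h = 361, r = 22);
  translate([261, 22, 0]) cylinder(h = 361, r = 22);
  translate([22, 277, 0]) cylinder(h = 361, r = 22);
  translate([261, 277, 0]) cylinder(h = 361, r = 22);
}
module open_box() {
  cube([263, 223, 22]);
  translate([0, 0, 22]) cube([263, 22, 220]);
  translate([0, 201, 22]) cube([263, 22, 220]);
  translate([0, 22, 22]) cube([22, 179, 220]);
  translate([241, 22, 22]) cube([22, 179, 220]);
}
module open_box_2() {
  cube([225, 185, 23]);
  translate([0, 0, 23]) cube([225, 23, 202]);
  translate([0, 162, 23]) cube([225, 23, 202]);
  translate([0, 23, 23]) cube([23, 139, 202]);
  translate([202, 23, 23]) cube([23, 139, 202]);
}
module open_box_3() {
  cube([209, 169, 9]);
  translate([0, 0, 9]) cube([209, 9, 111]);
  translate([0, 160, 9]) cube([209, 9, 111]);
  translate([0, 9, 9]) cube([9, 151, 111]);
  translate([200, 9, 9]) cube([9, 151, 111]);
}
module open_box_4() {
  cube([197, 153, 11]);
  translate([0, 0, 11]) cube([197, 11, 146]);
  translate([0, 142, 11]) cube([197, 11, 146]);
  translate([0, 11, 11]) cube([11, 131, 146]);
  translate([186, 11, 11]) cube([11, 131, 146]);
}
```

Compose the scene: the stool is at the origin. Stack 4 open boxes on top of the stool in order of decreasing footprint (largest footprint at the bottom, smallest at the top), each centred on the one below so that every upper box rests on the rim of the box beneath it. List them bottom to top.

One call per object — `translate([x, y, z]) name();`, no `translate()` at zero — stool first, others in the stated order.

stool();
translate([10, 38, 389]) open_box();
translate([29, 57, 631]) open_box_2();
translate([37, 65, 856]) open_box_3();
translate([43, 73, 976]) open_box_4();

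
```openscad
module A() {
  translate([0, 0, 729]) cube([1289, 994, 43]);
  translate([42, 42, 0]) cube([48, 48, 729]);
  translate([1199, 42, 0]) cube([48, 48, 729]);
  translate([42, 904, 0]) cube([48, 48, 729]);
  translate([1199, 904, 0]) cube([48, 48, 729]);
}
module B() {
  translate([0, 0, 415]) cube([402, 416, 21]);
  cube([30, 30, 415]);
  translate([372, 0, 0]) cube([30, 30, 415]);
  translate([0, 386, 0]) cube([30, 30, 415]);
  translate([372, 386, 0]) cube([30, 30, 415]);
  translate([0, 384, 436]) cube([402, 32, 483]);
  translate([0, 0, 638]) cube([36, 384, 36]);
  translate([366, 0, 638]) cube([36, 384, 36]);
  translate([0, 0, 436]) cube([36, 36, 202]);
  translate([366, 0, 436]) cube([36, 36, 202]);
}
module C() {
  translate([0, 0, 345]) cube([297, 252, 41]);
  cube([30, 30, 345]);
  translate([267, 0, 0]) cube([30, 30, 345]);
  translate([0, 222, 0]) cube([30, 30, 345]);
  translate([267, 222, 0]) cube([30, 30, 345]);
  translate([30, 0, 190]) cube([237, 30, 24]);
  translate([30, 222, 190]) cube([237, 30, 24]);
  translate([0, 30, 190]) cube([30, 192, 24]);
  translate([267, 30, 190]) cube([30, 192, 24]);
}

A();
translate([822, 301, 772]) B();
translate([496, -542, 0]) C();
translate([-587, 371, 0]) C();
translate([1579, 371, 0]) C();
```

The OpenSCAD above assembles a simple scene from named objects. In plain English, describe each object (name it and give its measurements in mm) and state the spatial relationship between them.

A is a rectangular dining table. The top is 1289×994×43 mm with its upper surface at z = 772 mm. It stands on four 48×48 mm square legs, each inset 42 mm from the nearest pair of top edges, running from the floor to the underside of the top.

B is a chair. The seat is a 402×416×21 mm slab with its top at z = 436 mm, on four 30×30 mm corner legs (flush with the seat edges, standing on z = 0). A flat backrest 32 mm thick, 483 mm tall, spans the full seat width and rises from the seat top along its +y edge, rear face flush with the rear of the seat. Two armrests of 36×36 mm section run along each side from the seat's front edge to the front of the backrest, top faces 238 mm above the seat top and outer faces flush with the seat's x-edges; a 36×36 mm post under the front of each armrest stands on the seat at the front corner.

C is a simple wooden stool: a rectangular seat 297 mm (x) by 252 mm (y), 41 mm thick, top face at z = 386 mm, on four square legs, each 30×30 mm in cross-section. The legs rest on z = 0, each flush with a corner of the seat. Four stretchers, 30 mm wide and 24 mm tall, connect adjacent legs with their undersides at z = 190 mm, each running between the inner faces of the legs it joins and aligned with the legs' outer faces on the other axis.

The chair is on top of the table. Three stools sit around the table at the −y, −x, +x sides.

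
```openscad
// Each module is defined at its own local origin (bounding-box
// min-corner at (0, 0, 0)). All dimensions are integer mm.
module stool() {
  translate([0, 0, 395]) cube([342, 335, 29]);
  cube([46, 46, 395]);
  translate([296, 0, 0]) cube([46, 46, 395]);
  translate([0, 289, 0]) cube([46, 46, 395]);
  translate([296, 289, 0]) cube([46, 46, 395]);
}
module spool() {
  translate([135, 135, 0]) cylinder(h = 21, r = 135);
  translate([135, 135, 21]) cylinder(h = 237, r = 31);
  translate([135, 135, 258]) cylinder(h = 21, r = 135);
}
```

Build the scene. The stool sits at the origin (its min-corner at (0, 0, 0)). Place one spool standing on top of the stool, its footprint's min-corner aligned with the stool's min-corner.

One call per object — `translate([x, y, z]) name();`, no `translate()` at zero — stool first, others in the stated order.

stool();
translate([0, 0, 424]) spool();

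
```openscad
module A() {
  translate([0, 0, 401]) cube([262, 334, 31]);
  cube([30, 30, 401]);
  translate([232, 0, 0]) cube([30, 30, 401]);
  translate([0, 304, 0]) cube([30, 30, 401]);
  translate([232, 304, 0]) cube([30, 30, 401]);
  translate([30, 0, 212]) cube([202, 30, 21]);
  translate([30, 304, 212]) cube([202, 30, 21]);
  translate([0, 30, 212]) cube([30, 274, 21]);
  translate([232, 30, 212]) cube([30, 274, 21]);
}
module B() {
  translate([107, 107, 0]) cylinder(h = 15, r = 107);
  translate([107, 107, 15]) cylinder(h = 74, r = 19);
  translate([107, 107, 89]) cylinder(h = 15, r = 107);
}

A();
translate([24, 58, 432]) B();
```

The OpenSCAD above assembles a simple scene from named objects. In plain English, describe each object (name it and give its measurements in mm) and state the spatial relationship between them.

A is a simple wooden stool: a rectangular seat 262 mm (x) by 334 mm (y), 31 mm thick, top face at z = 432 mm, on four square legs, each 30×30 mm in cross-section. The legs rest on z = 0, each flush with a corner of the seat. Four stretchers, 30 mm wide and 21 mm tall, connect adjacent legs with their undersides at z = 212 mm, each running between the inner faces of the legs it joins and aligned with the legs' outer faces on the other axis.

B is a spool: two coaxial disc flanges of radius 107 mm and thickness 15 mm, joined by a core cylinder of radius 19 mm and height 74 mm. The lower flange rests on z = 0 and the three cylinders share a vertical axis.

The spool is on top of the stool.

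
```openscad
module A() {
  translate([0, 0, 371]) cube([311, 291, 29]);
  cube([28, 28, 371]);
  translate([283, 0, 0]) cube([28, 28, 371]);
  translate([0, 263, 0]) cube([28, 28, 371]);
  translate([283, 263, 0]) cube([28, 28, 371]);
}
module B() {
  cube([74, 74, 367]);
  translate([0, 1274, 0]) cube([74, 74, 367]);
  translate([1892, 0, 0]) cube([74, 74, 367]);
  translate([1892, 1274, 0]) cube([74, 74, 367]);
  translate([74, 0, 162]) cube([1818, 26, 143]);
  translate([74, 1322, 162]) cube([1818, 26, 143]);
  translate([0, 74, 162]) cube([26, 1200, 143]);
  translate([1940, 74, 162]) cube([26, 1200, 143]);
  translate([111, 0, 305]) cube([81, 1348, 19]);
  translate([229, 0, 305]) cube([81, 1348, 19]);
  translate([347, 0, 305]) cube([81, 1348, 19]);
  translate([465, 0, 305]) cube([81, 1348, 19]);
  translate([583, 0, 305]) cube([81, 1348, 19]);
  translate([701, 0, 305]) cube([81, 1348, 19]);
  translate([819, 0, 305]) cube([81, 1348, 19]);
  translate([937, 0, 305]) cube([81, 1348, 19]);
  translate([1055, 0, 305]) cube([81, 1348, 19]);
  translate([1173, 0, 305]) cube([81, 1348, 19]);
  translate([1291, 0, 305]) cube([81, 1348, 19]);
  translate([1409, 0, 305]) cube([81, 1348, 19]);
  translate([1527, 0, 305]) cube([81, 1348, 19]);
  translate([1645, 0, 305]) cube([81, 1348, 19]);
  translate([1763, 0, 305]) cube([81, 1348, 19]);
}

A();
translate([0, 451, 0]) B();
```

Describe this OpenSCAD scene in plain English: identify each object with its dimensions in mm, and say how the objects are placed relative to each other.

A is a four-legged stool. The seat is 311×291 mm, 29 mm thick, top at z = 400 mm. It stands on four square legs, each 28×28 mm in cross-section, from z = 0 to the seat underside, each flush with a corner of the seat.

B is a bed frame 1966 mm long (x) by 1348 mm wide (y). Four 74×74 mm corner posts, 367 mm tall, at the corners of the footprint. Four rails of 26 mm thickness and 143 mm height run between adjacent posts with their undersides at z = 162 mm, their outer faces flush with the outside of the frame (the two x-running rails run between the posts' inner faces; the two y-running rails run between the posts' inner faces). 15 slats, each 81 mm wide (x) and 19 mm thick, lie across the top of the two x-running rails, running the full 1348 mm width of the frame in y; the slats are evenly spaced along x between the inner faces of the end posts with equal gaps (rounded down to the nearest mm) at the −x end and between each pair — any rounding remainder accumulates at the +x end.

The bed frame is on the floor beside the stool on its +y side.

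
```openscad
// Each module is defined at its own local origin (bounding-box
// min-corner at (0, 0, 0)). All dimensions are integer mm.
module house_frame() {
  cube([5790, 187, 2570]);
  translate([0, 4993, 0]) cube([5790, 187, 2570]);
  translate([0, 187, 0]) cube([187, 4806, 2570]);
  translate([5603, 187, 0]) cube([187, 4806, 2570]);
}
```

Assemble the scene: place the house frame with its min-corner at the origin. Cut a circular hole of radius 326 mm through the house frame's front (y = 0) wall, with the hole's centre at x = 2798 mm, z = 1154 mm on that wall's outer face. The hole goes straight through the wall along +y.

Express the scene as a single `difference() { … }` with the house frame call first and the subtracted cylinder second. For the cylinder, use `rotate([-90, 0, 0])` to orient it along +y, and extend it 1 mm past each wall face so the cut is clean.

difference() {
  house_frame();
  translate([2798, -1, 1154]) rotate([-90, 0, 0]) cylinder(h = 189, r = 326);
}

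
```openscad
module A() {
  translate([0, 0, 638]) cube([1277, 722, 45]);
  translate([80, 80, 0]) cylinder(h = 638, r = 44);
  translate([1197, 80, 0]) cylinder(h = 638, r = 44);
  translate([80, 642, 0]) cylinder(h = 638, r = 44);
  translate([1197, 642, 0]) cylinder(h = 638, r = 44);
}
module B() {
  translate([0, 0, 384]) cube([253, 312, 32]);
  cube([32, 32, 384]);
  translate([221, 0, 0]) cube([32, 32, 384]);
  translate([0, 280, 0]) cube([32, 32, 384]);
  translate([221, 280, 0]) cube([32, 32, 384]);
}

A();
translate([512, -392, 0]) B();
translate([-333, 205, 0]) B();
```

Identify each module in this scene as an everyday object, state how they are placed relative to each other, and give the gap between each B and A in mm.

Each stool's nearest face is 80 mm from the table's bounding box.

A is a table. B is a stool. Two stools sit around the table at the −y, −x sides. The gap between each stool and the table is 80 mm.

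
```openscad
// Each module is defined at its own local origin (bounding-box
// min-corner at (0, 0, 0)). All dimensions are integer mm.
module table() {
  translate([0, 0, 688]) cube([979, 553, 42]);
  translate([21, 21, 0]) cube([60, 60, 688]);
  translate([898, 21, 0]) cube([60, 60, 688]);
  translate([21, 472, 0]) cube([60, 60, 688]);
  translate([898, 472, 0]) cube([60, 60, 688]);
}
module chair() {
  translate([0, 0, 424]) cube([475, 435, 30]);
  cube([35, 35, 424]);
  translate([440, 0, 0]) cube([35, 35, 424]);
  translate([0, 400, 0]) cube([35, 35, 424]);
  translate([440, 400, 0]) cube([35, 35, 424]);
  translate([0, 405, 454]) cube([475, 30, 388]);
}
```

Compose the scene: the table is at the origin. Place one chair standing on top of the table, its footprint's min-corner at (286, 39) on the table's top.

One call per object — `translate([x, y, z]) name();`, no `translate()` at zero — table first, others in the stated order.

table();
translate([286, 39, 730]) chair();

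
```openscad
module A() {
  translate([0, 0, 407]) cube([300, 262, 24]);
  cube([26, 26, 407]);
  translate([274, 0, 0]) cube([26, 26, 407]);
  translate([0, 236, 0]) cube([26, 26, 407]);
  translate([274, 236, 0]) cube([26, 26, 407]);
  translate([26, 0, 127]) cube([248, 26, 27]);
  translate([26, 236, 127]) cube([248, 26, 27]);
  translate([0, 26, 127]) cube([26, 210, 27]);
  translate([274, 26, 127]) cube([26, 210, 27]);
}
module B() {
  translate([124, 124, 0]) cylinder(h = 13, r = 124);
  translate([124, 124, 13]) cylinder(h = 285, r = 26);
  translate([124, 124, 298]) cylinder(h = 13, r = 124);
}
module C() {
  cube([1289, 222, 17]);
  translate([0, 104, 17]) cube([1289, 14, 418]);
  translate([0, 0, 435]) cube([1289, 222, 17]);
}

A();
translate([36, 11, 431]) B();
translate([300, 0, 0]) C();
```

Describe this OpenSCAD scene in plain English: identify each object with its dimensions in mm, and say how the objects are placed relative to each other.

A is a four-legged stool. The seat is a 300×262×24 mm slab whose top surface is at z = 431 mm; four square legs, each 26×26 mm in cross-section, run from the floor (z = 0) to the underside of the seat, each flush with a corner of the seat. Four stretchers, 26 mm wide and 27 mm tall, connect adjacent legs with their undersides at z = 127 mm, each running between the inner faces of the legs it joins and aligned with the legs' outer faces on the other axis.

B is a spool: two coaxial disc flanges of radius 124 mm and thickness 13 mm, joined by a core cylinder of radius 26 mm and height 285 mm. The lower flange rests on z = 0 and the three cylinders share a vertical axis.

C is an I-beam lying along x, 1289 mm long. Overall section height 452 mm. Two flanges 222 mm wide (y) and 17 mm thick, one on the floor and one at the top; a web 14 mm thick runs between them, centred on the flange width.

The spool is on top of the stool. The I-beam is against the stool's +x side, with their −y faces flush.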